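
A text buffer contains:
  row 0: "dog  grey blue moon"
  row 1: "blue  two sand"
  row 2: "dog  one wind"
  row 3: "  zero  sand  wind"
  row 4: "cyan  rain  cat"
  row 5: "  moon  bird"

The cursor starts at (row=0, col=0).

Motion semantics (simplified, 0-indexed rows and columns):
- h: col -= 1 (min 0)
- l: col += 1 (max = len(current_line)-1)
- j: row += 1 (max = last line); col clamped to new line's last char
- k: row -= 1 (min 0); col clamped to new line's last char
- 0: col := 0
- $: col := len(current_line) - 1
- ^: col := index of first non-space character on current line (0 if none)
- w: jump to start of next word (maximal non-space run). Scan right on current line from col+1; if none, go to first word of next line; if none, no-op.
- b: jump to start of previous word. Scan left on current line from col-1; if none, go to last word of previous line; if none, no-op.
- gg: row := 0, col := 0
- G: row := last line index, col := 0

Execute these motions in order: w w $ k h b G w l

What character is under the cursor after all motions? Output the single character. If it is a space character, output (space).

After 1 (w): row=0 col=5 char='g'
After 2 (w): row=0 col=10 char='b'
After 3 ($): row=0 col=18 char='n'
After 4 (k): row=0 col=18 char='n'
After 5 (h): row=0 col=17 char='o'
After 6 (b): row=0 col=15 char='m'
After 7 (G): row=5 col=0 char='_'
After 8 (w): row=5 col=2 char='m'
After 9 (l): row=5 col=3 char='o'

Answer: o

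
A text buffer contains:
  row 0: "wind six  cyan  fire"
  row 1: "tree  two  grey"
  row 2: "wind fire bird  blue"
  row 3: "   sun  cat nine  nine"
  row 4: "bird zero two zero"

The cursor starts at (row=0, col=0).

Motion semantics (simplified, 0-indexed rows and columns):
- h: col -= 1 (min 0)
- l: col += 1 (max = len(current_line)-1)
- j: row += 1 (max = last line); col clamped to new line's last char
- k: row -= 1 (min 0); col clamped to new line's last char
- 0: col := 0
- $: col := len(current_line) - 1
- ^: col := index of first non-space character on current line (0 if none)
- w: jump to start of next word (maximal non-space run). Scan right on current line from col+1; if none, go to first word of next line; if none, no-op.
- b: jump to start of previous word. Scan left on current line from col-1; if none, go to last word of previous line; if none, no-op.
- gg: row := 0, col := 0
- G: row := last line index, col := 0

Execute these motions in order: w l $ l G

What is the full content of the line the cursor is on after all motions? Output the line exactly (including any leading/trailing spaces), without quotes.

After 1 (w): row=0 col=5 char='s'
After 2 (l): row=0 col=6 char='i'
After 3 ($): row=0 col=19 char='e'
After 4 (l): row=0 col=19 char='e'
After 5 (G): row=4 col=0 char='b'

Answer: bird zero two zero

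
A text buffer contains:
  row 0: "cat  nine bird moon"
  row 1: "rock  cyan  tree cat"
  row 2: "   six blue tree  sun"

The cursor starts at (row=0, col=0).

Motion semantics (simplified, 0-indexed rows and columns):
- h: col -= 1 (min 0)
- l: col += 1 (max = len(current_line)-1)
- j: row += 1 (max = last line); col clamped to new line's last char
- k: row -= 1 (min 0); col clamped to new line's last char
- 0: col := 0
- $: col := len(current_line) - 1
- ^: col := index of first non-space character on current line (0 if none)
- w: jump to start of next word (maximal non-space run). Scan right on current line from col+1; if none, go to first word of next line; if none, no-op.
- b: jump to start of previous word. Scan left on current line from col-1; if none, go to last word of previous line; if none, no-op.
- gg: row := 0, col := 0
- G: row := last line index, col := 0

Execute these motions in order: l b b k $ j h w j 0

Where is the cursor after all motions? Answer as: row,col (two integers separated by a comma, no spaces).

After 1 (l): row=0 col=1 char='a'
After 2 (b): row=0 col=0 char='c'
After 3 (b): row=0 col=0 char='c'
After 4 (k): row=0 col=0 char='c'
After 5 ($): row=0 col=18 char='n'
After 6 (j): row=1 col=18 char='a'
After 7 (h): row=1 col=17 char='c'
After 8 (w): row=2 col=3 char='s'
After 9 (j): row=2 col=3 char='s'
After 10 (0): row=2 col=0 char='_'

Answer: 2,0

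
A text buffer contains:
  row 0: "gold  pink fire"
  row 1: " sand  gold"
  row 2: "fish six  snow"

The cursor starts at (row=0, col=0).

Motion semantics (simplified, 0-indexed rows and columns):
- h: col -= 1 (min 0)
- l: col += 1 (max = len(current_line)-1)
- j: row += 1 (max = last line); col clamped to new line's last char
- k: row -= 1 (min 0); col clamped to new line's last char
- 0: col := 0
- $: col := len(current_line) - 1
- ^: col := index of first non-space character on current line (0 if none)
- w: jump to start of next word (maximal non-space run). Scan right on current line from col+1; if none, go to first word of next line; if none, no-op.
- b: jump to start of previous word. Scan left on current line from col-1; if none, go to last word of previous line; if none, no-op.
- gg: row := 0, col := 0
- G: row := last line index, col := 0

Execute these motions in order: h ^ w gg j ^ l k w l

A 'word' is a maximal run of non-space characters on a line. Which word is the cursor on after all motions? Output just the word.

After 1 (h): row=0 col=0 char='g'
After 2 (^): row=0 col=0 char='g'
After 3 (w): row=0 col=6 char='p'
After 4 (gg): row=0 col=0 char='g'
After 5 (j): row=1 col=0 char='_'
After 6 (^): row=1 col=1 char='s'
After 7 (l): row=1 col=2 char='a'
After 8 (k): row=0 col=2 char='l'
After 9 (w): row=0 col=6 char='p'
After 10 (l): row=0 col=7 char='i'

Answer: pink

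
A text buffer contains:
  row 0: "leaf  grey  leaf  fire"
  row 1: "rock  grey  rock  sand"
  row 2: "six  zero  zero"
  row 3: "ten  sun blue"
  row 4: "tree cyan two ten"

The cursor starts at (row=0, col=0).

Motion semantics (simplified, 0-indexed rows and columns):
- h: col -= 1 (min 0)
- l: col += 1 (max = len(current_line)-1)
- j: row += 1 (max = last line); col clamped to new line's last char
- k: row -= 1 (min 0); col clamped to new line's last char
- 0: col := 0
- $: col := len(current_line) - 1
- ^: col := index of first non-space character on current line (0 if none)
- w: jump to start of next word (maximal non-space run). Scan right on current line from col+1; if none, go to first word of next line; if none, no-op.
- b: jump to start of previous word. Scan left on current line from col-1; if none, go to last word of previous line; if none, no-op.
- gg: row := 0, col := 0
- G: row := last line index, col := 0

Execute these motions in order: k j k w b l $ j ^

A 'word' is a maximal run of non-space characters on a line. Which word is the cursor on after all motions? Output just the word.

After 1 (k): row=0 col=0 char='l'
After 2 (j): row=1 col=0 char='r'
After 3 (k): row=0 col=0 char='l'
After 4 (w): row=0 col=6 char='g'
After 5 (b): row=0 col=0 char='l'
After 6 (l): row=0 col=1 char='e'
After 7 ($): row=0 col=21 char='e'
After 8 (j): row=1 col=21 char='d'
After 9 (^): row=1 col=0 char='r'

Answer: rock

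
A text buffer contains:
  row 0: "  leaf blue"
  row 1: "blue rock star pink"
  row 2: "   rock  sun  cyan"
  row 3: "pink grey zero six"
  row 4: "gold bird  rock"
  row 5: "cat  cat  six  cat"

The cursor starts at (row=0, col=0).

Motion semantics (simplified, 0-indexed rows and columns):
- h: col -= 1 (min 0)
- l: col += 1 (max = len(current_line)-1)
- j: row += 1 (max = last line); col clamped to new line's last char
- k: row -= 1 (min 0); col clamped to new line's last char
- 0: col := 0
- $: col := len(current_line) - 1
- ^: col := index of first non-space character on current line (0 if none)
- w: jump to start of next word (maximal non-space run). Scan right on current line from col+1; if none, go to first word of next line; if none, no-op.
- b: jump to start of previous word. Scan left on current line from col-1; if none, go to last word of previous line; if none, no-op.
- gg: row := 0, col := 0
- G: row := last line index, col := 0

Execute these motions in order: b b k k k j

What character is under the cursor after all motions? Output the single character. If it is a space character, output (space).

Answer: b

Derivation:
After 1 (b): row=0 col=0 char='_'
After 2 (b): row=0 col=0 char='_'
After 3 (k): row=0 col=0 char='_'
After 4 (k): row=0 col=0 char='_'
After 5 (k): row=0 col=0 char='_'
After 6 (j): row=1 col=0 char='b'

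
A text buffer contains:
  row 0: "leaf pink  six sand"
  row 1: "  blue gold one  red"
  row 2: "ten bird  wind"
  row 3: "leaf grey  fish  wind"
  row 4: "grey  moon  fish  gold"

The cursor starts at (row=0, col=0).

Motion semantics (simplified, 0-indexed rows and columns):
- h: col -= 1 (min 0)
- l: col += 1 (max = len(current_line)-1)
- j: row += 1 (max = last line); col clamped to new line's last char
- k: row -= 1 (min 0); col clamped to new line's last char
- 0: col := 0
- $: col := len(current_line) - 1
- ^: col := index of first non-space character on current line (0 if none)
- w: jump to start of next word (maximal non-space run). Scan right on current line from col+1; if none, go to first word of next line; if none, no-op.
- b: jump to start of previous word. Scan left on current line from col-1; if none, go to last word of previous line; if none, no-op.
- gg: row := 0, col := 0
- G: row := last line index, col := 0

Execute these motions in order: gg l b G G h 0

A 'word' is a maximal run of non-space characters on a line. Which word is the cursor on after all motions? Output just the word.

After 1 (gg): row=0 col=0 char='l'
After 2 (l): row=0 col=1 char='e'
After 3 (b): row=0 col=0 char='l'
After 4 (G): row=4 col=0 char='g'
After 5 (G): row=4 col=0 char='g'
After 6 (h): row=4 col=0 char='g'
After 7 (0): row=4 col=0 char='g'

Answer: grey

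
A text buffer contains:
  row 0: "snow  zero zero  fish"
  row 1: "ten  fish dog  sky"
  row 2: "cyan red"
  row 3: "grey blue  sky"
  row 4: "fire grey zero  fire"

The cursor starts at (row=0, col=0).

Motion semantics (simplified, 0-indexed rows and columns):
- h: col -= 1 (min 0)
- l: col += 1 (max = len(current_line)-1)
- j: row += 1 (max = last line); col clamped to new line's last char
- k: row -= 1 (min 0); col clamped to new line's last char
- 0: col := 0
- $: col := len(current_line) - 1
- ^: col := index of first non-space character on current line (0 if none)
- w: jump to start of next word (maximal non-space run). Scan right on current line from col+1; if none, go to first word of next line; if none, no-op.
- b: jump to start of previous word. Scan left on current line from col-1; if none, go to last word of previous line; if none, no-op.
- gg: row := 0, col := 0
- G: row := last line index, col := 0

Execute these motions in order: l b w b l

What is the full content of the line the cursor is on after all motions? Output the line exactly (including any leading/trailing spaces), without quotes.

Answer: snow  zero zero  fish

Derivation:
After 1 (l): row=0 col=1 char='n'
After 2 (b): row=0 col=0 char='s'
After 3 (w): row=0 col=6 char='z'
After 4 (b): row=0 col=0 char='s'
After 5 (l): row=0 col=1 char='n'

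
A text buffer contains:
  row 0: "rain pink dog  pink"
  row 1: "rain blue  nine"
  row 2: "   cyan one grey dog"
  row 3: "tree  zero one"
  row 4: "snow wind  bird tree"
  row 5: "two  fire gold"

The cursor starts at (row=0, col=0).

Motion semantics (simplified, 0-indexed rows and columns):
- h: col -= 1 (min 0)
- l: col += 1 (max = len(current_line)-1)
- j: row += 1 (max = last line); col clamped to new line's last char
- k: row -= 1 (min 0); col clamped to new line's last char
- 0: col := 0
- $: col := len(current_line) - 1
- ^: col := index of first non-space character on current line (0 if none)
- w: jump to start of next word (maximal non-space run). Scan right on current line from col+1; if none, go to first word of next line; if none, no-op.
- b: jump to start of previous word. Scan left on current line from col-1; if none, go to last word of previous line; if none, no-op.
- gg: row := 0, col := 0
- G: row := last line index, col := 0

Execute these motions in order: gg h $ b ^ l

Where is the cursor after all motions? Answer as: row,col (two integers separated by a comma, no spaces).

After 1 (gg): row=0 col=0 char='r'
After 2 (h): row=0 col=0 char='r'
After 3 ($): row=0 col=18 char='k'
After 4 (b): row=0 col=15 char='p'
After 5 (^): row=0 col=0 char='r'
After 6 (l): row=0 col=1 char='a'

Answer: 0,1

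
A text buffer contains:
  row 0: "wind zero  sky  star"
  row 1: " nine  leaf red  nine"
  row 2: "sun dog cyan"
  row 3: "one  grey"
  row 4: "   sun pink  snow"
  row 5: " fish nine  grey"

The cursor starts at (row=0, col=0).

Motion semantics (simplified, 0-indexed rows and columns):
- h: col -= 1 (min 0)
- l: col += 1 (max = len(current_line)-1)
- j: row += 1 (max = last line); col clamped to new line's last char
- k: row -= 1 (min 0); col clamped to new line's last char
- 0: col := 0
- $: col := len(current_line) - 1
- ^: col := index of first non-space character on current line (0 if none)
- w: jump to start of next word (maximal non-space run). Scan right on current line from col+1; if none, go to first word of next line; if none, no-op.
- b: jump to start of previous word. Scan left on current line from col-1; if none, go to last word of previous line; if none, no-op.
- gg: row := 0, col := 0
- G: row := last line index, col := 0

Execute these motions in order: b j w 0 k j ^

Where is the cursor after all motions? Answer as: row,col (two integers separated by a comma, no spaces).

Answer: 1,1

Derivation:
After 1 (b): row=0 col=0 char='w'
After 2 (j): row=1 col=0 char='_'
After 3 (w): row=1 col=1 char='n'
After 4 (0): row=1 col=0 char='_'
After 5 (k): row=0 col=0 char='w'
After 6 (j): row=1 col=0 char='_'
After 7 (^): row=1 col=1 char='n'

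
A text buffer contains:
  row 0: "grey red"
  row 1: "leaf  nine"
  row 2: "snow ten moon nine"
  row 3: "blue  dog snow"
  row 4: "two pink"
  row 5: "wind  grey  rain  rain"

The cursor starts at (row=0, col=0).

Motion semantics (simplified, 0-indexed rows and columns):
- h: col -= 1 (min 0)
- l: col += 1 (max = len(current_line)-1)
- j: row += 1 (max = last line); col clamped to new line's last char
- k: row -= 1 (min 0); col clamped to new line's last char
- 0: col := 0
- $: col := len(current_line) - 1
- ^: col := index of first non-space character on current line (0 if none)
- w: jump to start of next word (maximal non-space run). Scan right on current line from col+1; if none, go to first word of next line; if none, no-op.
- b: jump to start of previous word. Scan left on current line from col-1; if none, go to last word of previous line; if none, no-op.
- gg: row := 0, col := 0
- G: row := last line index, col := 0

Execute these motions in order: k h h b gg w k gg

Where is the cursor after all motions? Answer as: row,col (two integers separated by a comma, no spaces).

Answer: 0,0

Derivation:
After 1 (k): row=0 col=0 char='g'
After 2 (h): row=0 col=0 char='g'
After 3 (h): row=0 col=0 char='g'
After 4 (b): row=0 col=0 char='g'
After 5 (gg): row=0 col=0 char='g'
After 6 (w): row=0 col=5 char='r'
After 7 (k): row=0 col=5 char='r'
After 8 (gg): row=0 col=0 char='g'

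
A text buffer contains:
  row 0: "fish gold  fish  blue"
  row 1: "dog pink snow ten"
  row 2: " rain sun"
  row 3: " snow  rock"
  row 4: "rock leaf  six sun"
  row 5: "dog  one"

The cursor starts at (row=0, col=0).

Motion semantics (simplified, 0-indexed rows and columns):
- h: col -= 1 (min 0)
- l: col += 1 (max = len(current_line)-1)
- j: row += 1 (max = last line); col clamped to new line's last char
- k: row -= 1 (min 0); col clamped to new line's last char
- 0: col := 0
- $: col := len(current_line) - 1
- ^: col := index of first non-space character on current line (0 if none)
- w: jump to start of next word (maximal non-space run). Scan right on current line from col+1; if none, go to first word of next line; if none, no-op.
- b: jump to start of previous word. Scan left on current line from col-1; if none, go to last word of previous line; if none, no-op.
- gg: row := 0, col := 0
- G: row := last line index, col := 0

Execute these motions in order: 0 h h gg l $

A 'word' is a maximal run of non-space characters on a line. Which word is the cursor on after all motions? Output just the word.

Answer: blue

Derivation:
After 1 (0): row=0 col=0 char='f'
After 2 (h): row=0 col=0 char='f'
After 3 (h): row=0 col=0 char='f'
After 4 (gg): row=0 col=0 char='f'
After 5 (l): row=0 col=1 char='i'
After 6 ($): row=0 col=20 char='e'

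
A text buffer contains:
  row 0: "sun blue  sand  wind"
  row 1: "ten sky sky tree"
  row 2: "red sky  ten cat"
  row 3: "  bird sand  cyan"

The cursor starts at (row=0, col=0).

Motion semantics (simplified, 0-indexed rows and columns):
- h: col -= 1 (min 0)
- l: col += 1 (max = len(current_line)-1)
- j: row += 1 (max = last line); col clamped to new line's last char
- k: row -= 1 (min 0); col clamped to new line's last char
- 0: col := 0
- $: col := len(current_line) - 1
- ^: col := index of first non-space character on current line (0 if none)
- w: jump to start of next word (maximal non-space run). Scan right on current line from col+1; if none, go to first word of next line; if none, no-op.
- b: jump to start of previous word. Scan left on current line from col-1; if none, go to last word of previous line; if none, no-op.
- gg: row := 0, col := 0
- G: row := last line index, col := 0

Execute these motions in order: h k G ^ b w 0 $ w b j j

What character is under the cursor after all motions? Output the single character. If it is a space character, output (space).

After 1 (h): row=0 col=0 char='s'
After 2 (k): row=0 col=0 char='s'
After 3 (G): row=3 col=0 char='_'
After 4 (^): row=3 col=2 char='b'
After 5 (b): row=2 col=13 char='c'
After 6 (w): row=3 col=2 char='b'
After 7 (0): row=3 col=0 char='_'
After 8 ($): row=3 col=16 char='n'
After 9 (w): row=3 col=16 char='n'
After 10 (b): row=3 col=13 char='c'
After 11 (j): row=3 col=13 char='c'
After 12 (j): row=3 col=13 char='c'

Answer: c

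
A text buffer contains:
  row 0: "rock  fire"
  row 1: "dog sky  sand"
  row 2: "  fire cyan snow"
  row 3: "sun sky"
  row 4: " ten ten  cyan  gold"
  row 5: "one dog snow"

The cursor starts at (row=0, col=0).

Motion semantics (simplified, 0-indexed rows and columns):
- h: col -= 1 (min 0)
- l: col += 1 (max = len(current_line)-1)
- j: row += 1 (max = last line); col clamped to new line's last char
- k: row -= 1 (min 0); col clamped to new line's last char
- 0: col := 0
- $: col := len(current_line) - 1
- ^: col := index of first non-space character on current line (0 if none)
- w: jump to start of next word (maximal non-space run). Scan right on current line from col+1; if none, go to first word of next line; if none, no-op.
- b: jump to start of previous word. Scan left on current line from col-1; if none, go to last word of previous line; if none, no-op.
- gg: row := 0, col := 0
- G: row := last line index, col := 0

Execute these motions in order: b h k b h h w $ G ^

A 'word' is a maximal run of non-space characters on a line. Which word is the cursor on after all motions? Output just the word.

After 1 (b): row=0 col=0 char='r'
After 2 (h): row=0 col=0 char='r'
After 3 (k): row=0 col=0 char='r'
After 4 (b): row=0 col=0 char='r'
After 5 (h): row=0 col=0 char='r'
After 6 (h): row=0 col=0 char='r'
After 7 (w): row=0 col=6 char='f'
After 8 ($): row=0 col=9 char='e'
After 9 (G): row=5 col=0 char='o'
After 10 (^): row=5 col=0 char='o'

Answer: one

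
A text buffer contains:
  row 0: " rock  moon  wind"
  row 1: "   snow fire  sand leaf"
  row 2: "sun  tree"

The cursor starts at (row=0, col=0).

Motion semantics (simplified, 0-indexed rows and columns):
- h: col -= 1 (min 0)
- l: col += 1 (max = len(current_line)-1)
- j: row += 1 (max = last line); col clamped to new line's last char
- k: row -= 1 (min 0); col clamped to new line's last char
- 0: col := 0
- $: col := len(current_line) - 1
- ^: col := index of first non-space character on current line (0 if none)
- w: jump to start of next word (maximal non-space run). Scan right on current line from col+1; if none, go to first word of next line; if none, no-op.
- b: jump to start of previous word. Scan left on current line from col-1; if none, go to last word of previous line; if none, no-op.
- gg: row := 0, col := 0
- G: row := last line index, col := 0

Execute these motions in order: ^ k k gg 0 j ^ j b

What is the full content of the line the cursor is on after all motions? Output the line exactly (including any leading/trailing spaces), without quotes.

After 1 (^): row=0 col=1 char='r'
After 2 (k): row=0 col=1 char='r'
After 3 (k): row=0 col=1 char='r'
After 4 (gg): row=0 col=0 char='_'
After 5 (0): row=0 col=0 char='_'
After 6 (j): row=1 col=0 char='_'
After 7 (^): row=1 col=3 char='s'
After 8 (j): row=2 col=3 char='_'
After 9 (b): row=2 col=0 char='s'

Answer: sun  tree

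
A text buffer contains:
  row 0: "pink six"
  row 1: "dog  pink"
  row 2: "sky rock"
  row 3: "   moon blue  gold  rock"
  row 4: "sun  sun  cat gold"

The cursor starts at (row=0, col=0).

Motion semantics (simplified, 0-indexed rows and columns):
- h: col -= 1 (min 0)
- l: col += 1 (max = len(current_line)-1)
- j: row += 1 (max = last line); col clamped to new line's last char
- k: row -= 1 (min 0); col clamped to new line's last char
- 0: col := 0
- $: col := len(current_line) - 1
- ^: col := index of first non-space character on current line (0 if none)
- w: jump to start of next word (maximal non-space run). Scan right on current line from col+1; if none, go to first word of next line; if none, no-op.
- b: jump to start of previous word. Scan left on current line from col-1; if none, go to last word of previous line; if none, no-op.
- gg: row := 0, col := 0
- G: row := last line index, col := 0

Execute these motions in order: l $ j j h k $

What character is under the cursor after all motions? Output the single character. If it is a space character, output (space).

After 1 (l): row=0 col=1 char='i'
After 2 ($): row=0 col=7 char='x'
After 3 (j): row=1 col=7 char='n'
After 4 (j): row=2 col=7 char='k'
After 5 (h): row=2 col=6 char='c'
After 6 (k): row=1 col=6 char='i'
After 7 ($): row=1 col=8 char='k'

Answer: k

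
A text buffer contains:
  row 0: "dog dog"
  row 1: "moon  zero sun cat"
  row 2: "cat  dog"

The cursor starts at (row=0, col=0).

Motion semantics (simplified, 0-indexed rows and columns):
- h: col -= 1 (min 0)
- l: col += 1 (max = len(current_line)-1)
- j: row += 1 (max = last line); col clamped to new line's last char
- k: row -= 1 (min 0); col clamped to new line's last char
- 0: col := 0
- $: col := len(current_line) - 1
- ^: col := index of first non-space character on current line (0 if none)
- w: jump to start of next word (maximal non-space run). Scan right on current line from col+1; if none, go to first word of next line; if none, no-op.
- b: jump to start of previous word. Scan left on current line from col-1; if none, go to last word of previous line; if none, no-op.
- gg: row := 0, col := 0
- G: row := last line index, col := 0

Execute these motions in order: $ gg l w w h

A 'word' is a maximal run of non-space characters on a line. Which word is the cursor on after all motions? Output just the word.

After 1 ($): row=0 col=6 char='g'
After 2 (gg): row=0 col=0 char='d'
After 3 (l): row=0 col=1 char='o'
After 4 (w): row=0 col=4 char='d'
After 5 (w): row=1 col=0 char='m'
After 6 (h): row=1 col=0 char='m'

Answer: moon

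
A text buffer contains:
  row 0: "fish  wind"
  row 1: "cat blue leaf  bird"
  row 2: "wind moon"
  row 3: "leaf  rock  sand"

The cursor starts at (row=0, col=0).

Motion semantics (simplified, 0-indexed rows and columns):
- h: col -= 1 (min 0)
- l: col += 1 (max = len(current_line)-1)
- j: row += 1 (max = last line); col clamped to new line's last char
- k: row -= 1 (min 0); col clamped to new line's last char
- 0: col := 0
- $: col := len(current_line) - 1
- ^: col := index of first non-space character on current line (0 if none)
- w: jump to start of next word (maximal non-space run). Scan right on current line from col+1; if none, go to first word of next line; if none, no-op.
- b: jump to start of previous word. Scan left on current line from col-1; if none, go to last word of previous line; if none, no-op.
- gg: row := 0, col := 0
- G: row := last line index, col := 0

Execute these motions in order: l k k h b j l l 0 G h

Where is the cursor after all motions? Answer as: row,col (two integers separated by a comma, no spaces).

After 1 (l): row=0 col=1 char='i'
After 2 (k): row=0 col=1 char='i'
After 3 (k): row=0 col=1 char='i'
After 4 (h): row=0 col=0 char='f'
After 5 (b): row=0 col=0 char='f'
After 6 (j): row=1 col=0 char='c'
After 7 (l): row=1 col=1 char='a'
After 8 (l): row=1 col=2 char='t'
After 9 (0): row=1 col=0 char='c'
After 10 (G): row=3 col=0 char='l'
After 11 (h): row=3 col=0 char='l'

Answer: 3,0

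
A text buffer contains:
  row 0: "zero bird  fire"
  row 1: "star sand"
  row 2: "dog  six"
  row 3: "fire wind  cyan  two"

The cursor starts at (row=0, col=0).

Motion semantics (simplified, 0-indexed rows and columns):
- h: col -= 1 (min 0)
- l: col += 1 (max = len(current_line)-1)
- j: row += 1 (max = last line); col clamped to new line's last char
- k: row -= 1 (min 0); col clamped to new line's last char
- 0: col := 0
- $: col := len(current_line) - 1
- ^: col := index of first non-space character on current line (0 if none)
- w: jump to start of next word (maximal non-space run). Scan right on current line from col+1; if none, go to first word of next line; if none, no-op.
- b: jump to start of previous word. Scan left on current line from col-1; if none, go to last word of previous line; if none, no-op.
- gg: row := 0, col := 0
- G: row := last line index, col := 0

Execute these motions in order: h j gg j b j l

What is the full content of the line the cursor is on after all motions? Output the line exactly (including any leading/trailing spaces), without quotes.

After 1 (h): row=0 col=0 char='z'
After 2 (j): row=1 col=0 char='s'
After 3 (gg): row=0 col=0 char='z'
After 4 (j): row=1 col=0 char='s'
After 5 (b): row=0 col=11 char='f'
After 6 (j): row=1 col=8 char='d'
After 7 (l): row=1 col=8 char='d'

Answer: star sand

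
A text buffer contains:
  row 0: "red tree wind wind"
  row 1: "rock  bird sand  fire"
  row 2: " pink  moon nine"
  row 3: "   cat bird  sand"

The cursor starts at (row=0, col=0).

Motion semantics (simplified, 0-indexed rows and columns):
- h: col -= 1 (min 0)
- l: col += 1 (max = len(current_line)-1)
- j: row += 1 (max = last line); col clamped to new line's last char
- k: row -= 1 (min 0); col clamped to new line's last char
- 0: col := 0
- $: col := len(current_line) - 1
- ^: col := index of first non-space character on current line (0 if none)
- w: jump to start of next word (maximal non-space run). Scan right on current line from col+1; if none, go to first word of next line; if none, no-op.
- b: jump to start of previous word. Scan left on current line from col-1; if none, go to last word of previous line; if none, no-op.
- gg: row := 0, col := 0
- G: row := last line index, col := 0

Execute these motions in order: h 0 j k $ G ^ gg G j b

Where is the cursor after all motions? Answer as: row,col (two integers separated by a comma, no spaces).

After 1 (h): row=0 col=0 char='r'
After 2 (0): row=0 col=0 char='r'
After 3 (j): row=1 col=0 char='r'
After 4 (k): row=0 col=0 char='r'
After 5 ($): row=0 col=17 char='d'
After 6 (G): row=3 col=0 char='_'
After 7 (^): row=3 col=3 char='c'
After 8 (gg): row=0 col=0 char='r'
After 9 (G): row=3 col=0 char='_'
After 10 (j): row=3 col=0 char='_'
After 11 (b): row=2 col=12 char='n'

Answer: 2,12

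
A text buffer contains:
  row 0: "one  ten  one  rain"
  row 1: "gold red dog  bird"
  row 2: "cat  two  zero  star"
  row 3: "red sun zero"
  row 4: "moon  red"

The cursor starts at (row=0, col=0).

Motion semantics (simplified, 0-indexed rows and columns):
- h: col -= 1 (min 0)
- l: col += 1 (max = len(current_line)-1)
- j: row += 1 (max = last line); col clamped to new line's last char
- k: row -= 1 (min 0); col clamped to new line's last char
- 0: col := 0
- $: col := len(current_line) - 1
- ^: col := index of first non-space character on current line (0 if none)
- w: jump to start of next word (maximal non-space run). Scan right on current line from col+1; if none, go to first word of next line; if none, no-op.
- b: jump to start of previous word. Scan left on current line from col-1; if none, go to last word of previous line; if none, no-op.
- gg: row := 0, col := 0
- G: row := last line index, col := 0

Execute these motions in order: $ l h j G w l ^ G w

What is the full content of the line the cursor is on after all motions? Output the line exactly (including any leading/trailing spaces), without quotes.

Answer: moon  red

Derivation:
After 1 ($): row=0 col=18 char='n'
After 2 (l): row=0 col=18 char='n'
After 3 (h): row=0 col=17 char='i'
After 4 (j): row=1 col=17 char='d'
After 5 (G): row=4 col=0 char='m'
After 6 (w): row=4 col=6 char='r'
After 7 (l): row=4 col=7 char='e'
After 8 (^): row=4 col=0 char='m'
After 9 (G): row=4 col=0 char='m'
After 10 (w): row=4 col=6 char='r'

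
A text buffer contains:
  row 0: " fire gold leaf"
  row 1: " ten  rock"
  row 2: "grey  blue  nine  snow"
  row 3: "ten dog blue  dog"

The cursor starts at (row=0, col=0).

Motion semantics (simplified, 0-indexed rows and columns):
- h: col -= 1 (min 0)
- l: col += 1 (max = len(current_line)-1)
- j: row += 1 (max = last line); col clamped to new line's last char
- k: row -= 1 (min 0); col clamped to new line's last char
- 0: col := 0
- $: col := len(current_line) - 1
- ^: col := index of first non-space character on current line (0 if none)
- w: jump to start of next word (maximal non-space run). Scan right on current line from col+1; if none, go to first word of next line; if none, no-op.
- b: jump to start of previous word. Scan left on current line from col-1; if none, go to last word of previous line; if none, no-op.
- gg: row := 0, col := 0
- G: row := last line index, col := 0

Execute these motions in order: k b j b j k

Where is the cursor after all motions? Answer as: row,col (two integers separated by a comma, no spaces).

After 1 (k): row=0 col=0 char='_'
After 2 (b): row=0 col=0 char='_'
After 3 (j): row=1 col=0 char='_'
After 4 (b): row=0 col=11 char='l'
After 5 (j): row=1 col=9 char='k'
After 6 (k): row=0 col=9 char='d'

Answer: 0,9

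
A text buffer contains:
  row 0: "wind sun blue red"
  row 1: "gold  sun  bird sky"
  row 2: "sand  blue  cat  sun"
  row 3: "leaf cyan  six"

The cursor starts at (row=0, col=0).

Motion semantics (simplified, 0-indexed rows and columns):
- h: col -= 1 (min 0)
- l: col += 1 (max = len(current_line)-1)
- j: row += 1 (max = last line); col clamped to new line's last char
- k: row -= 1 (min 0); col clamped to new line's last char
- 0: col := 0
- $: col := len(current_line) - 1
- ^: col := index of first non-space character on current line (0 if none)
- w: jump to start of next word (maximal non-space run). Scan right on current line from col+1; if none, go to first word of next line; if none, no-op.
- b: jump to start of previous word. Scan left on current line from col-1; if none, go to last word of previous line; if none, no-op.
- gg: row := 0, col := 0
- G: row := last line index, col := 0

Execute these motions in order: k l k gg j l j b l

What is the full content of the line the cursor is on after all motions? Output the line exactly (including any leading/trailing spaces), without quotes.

Answer: sand  blue  cat  sun

Derivation:
After 1 (k): row=0 col=0 char='w'
After 2 (l): row=0 col=1 char='i'
After 3 (k): row=0 col=1 char='i'
After 4 (gg): row=0 col=0 char='w'
After 5 (j): row=1 col=0 char='g'
After 6 (l): row=1 col=1 char='o'
After 7 (j): row=2 col=1 char='a'
After 8 (b): row=2 col=0 char='s'
After 9 (l): row=2 col=1 char='a'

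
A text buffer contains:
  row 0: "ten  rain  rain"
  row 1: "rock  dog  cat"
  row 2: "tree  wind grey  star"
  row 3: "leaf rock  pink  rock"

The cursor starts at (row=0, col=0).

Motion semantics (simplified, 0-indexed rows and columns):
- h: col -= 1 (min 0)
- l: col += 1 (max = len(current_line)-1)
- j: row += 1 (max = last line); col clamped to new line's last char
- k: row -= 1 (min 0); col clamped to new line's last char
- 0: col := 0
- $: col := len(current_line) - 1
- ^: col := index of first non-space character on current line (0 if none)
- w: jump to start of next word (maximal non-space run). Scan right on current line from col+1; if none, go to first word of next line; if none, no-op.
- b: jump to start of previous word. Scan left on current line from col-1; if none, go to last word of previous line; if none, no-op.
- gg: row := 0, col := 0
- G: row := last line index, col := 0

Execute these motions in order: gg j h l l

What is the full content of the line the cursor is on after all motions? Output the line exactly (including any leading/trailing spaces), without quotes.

After 1 (gg): row=0 col=0 char='t'
After 2 (j): row=1 col=0 char='r'
After 3 (h): row=1 col=0 char='r'
After 4 (l): row=1 col=1 char='o'
After 5 (l): row=1 col=2 char='c'

Answer: rock  dog  cat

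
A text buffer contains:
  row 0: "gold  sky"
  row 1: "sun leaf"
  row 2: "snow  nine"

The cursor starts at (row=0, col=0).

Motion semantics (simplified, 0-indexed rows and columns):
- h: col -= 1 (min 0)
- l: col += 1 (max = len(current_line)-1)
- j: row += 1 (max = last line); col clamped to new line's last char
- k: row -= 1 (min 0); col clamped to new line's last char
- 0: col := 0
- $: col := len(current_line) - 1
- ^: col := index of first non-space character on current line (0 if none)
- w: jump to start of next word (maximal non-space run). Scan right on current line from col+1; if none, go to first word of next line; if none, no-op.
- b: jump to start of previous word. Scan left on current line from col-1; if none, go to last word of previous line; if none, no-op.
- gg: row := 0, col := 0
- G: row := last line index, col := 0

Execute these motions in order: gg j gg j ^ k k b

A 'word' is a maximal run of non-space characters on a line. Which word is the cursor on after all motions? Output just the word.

After 1 (gg): row=0 col=0 char='g'
After 2 (j): row=1 col=0 char='s'
After 3 (gg): row=0 col=0 char='g'
After 4 (j): row=1 col=0 char='s'
After 5 (^): row=1 col=0 char='s'
After 6 (k): row=0 col=0 char='g'
After 7 (k): row=0 col=0 char='g'
After 8 (b): row=0 col=0 char='g'

Answer: gold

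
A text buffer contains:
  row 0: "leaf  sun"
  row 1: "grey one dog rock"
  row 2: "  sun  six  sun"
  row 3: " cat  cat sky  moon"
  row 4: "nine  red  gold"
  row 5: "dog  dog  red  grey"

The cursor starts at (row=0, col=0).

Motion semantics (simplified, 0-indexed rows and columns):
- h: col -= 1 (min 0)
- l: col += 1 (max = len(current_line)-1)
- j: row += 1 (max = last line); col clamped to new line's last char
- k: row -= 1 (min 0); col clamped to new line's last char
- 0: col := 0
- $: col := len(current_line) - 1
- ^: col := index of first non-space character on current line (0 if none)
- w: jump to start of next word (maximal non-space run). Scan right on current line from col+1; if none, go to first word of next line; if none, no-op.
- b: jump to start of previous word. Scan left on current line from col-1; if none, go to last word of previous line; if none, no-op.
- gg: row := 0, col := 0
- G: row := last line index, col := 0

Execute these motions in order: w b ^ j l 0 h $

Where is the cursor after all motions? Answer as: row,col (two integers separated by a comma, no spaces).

After 1 (w): row=0 col=6 char='s'
After 2 (b): row=0 col=0 char='l'
After 3 (^): row=0 col=0 char='l'
After 4 (j): row=1 col=0 char='g'
After 5 (l): row=1 col=1 char='r'
After 6 (0): row=1 col=0 char='g'
After 7 (h): row=1 col=0 char='g'
After 8 ($): row=1 col=16 char='k'

Answer: 1,16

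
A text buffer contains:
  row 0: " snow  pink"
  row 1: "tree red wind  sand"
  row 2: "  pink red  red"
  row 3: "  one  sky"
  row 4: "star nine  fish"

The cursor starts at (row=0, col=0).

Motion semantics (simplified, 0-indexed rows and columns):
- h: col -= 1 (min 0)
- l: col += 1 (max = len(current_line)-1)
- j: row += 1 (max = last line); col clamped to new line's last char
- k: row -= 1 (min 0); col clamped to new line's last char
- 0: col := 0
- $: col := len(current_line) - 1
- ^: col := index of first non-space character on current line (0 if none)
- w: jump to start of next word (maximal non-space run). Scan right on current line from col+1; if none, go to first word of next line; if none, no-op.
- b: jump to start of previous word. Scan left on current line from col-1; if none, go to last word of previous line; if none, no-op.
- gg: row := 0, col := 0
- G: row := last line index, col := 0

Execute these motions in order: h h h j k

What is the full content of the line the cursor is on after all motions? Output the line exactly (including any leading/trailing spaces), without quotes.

Answer:  snow  pink

Derivation:
After 1 (h): row=0 col=0 char='_'
After 2 (h): row=0 col=0 char='_'
After 3 (h): row=0 col=0 char='_'
After 4 (j): row=1 col=0 char='t'
After 5 (k): row=0 col=0 char='_'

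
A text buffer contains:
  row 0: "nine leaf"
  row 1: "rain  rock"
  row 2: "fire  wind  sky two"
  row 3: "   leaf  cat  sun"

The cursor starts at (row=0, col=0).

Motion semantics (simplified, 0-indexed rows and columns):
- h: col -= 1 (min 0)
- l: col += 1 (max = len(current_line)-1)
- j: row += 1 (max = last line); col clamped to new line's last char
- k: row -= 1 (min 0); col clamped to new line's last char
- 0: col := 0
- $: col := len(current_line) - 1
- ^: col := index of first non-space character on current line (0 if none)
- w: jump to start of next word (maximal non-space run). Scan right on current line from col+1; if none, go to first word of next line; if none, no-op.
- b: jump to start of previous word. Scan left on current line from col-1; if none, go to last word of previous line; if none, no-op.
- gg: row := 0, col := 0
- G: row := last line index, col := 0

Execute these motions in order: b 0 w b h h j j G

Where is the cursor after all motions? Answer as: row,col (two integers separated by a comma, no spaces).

After 1 (b): row=0 col=0 char='n'
After 2 (0): row=0 col=0 char='n'
After 3 (w): row=0 col=5 char='l'
After 4 (b): row=0 col=0 char='n'
After 5 (h): row=0 col=0 char='n'
After 6 (h): row=0 col=0 char='n'
After 7 (j): row=1 col=0 char='r'
After 8 (j): row=2 col=0 char='f'
After 9 (G): row=3 col=0 char='_'

Answer: 3,0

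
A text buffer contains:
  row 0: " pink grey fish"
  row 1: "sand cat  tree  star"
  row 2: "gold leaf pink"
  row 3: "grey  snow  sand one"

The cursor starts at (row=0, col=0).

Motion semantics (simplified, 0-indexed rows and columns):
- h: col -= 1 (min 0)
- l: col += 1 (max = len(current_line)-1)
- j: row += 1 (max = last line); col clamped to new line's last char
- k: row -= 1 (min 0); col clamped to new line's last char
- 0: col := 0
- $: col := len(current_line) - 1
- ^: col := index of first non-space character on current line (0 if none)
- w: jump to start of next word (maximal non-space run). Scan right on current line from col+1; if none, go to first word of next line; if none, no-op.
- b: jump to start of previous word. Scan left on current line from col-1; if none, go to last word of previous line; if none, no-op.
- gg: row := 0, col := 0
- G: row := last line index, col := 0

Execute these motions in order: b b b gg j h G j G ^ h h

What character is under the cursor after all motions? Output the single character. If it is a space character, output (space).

After 1 (b): row=0 col=0 char='_'
After 2 (b): row=0 col=0 char='_'
After 3 (b): row=0 col=0 char='_'
After 4 (gg): row=0 col=0 char='_'
After 5 (j): row=1 col=0 char='s'
After 6 (h): row=1 col=0 char='s'
After 7 (G): row=3 col=0 char='g'
After 8 (j): row=3 col=0 char='g'
After 9 (G): row=3 col=0 char='g'
After 10 (^): row=3 col=0 char='g'
After 11 (h): row=3 col=0 char='g'
After 12 (h): row=3 col=0 char='g'

Answer: g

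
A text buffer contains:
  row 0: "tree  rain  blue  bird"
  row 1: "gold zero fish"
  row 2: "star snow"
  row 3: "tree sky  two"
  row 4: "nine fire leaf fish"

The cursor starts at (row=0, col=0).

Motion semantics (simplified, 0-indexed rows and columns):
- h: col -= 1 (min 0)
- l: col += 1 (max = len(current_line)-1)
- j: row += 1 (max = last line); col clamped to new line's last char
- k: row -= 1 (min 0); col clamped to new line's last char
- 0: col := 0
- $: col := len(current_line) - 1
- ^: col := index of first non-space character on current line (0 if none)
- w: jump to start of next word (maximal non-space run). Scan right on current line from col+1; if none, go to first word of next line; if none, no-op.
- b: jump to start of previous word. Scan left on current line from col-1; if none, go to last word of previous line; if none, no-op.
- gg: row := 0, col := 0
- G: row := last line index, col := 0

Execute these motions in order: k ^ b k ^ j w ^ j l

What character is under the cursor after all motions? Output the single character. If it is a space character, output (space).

After 1 (k): row=0 col=0 char='t'
After 2 (^): row=0 col=0 char='t'
After 3 (b): row=0 col=0 char='t'
After 4 (k): row=0 col=0 char='t'
After 5 (^): row=0 col=0 char='t'
After 6 (j): row=1 col=0 char='g'
After 7 (w): row=1 col=5 char='z'
After 8 (^): row=1 col=0 char='g'
After 9 (j): row=2 col=0 char='s'
After 10 (l): row=2 col=1 char='t'

Answer: t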